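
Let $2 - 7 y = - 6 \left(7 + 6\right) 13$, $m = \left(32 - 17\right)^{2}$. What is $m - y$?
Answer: $\frac{559}{7} \approx 79.857$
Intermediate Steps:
$m = 225$ ($m = 15^{2} = 225$)
$y = \frac{1016}{7}$ ($y = \frac{2}{7} - \frac{- 6 \left(7 + 6\right) 13}{7} = \frac{2}{7} - \frac{\left(-6\right) 13 \cdot 13}{7} = \frac{2}{7} - \frac{\left(-78\right) 13}{7} = \frac{2}{7} - - \frac{1014}{7} = \frac{2}{7} + \frac{1014}{7} = \frac{1016}{7} \approx 145.14$)
$m - y = 225 - \frac{1016}{7} = \frac{559}{7}$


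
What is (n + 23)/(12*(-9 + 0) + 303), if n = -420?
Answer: -397/195 ≈ -2.0359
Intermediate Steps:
(n + 23)/(12*(-9 + 0) + 303) = (-420 + 23)/(12*(-9 + 0) + 303) = -397/(12*(-9) + 303) = -397/(-108 + 303) = -397/195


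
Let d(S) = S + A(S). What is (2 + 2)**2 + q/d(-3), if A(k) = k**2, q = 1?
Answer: 97/6 ≈ 16.167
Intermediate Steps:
d(S) = S + S**2
(2 + 2)**2 + q/d(-3) = (2 + 2)**2 + 1/(-3*(1 - 3)) = 4**2 + 1/(-3*(-2)) = 16 + 1/6 = 97/6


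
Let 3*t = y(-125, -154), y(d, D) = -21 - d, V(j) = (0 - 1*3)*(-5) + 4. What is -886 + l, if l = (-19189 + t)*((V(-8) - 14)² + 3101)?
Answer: -59877332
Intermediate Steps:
V(j) = 19 (V(j) = (0 - 3)*(-5) + 4 = -3*(-5) + 4 = 15 + 4 = 19)
t = 104/3 (t = (-21 - 1*(-125))/3 = (-21 + 125)/3 = (⅓)*104 = 104/3 ≈ 34.667)
l = -59876446 (l = (-19189 + 104/3)*((19 - 14)² + 3101) = -57463*(5² + 3101)/3 = -57463*(25 + 3101)/3 = -57463/3*3126 = -59876446)
-886 + l = -886 - 59876446 = -59877332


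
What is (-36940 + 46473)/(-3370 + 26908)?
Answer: 9533/23538 ≈ 0.40500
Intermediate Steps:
(-36940 + 46473)/(-3370 + 26908) = 9533/23538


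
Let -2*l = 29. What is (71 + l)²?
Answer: 12769/4 ≈ 3192.3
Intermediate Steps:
l = -29/2 (l = -½*29 = -29/2 ≈ -14.500)
(71 + l)² = (71 - 29/2)² = (113/2)² = 12769/4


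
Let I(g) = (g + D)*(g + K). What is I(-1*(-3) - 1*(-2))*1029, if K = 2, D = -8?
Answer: -21609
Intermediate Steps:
I(g) = (-8 + g)*(2 + g) (I(g) = (g - 8)*(g + 2) = (-8 + g)*(2 + g))
I(-1*(-3) - 1*(-2))*1029 = (-16 + (-1*(-3) - 1*(-2))² - 6*(-1*(-3) - 1*(-2)))*1029 = (-16 + (3 + 2)² - 6*(3 + 2))*1029 = (-16 + 5² - 6*5)*1029 = (-16 + 25 - 30)*1029 = -21*1029 = -21609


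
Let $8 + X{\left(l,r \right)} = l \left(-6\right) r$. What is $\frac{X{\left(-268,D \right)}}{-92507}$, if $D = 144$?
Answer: $- \frac{231544}{92507} \approx -2.503$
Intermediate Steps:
$X{\left(l,r \right)} = -8 - 6 l r$ ($X{\left(l,r \right)} = -8 + l \left(-6\right) r = -8 + - 6 l r = -8 - 6 l r$)
$\frac{X{\left(-268,D \right)}}{-92507} = \frac{-8 - \left(-1608\right) 144}{-92507} = \left(-8 + 231552\right) \left(- \frac{1}{92507}\right) = 231544 \left(- \frac{1}{92507}\right) = - \frac{231544}{92507}$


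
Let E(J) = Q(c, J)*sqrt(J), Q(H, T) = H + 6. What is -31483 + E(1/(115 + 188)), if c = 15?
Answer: -31483 + 7*sqrt(303)/101 ≈ -31482.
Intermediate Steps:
Q(H, T) = 6 + H
E(J) = 21*sqrt(J) (E(J) = (6 + 15)*sqrt(J) = 21*sqrt(J))
-31483 + E(1/(115 + 188)) = -31483 + 21*sqrt(1/(115 + 188)) = -31483 + 21*sqrt(1/303) = -31483 + 21*(sqrt(303)/303) = -31483 + 7*sqrt(303)/101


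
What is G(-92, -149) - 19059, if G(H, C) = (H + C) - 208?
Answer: -19508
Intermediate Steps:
G(H, C) = -208 + C + H (G(H, C) = (C + H) - 208 = -208 + C + H)
G(-92, -149) - 19059 = (-208 - 149 - 92) - 19059 = -449 - 19059 = -19508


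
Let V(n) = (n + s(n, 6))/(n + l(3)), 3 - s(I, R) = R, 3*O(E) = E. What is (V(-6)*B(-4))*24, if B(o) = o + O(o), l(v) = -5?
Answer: -1152/11 ≈ -104.73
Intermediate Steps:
O(E) = E/3
s(I, R) = 3 - R
B(o) = 4*o/3 (B(o) = o + o/3 = 4*o/3)
V(n) = (-3 + n)/(-5 + n) (V(n) = (n + (3 - 1*6))/(n - 5) = (n + (3 - 6))/(-5 + n) = (n - 3)/(-5 + n) = (-3 + n)/(-5 + n))
(V(-6)*B(-4))*24 = (((-3 - 6)/(-5 - 6))*((4/3)*(-4)))*24 = ((-9/(-11))*(-16/3))*24 = (-1/11*(-9)*(-16/3))*24 = ((9/11)*(-16/3))*24 = -48/11*24 = -1152/11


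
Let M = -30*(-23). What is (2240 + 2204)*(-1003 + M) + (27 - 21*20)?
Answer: -1391365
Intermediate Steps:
M = 690
(2240 + 2204)*(-1003 + M) + (27 - 21*20) = (2240 + 2204)*(-1003 + 690) + (27 - 21*20) = 4444*(-313) + (27 - 420) = -1390972 - 393 = -1391365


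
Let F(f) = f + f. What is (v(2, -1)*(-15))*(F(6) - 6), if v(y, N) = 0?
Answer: 0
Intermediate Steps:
F(f) = 2*f
(v(2, -1)*(-15))*(F(6) - 6) = (0*(-15))*(2*6 - 6) = 0*(12 - 6) = 0*6 = 0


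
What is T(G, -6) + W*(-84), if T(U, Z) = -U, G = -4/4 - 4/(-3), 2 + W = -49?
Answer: 12851/3 ≈ 4283.7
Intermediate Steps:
W = -51 (W = -2 - 49 = -51)
G = ⅓ (G = -4*¼ - 4*(-⅓) = -1 + 4/3 = ⅓ ≈ 0.33333)
T(G, -6) + W*(-84) = -1*⅓ - 51*(-84) = -⅓ + 4284 = 12851/3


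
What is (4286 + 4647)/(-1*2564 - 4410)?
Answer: -8933/6974 ≈ -1.2809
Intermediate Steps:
(4286 + 4647)/(-1*2564 - 4410) = 8933/(-2564 - 4410) = 8933/(-6974) = 8933*(-1/6974) = -8933/6974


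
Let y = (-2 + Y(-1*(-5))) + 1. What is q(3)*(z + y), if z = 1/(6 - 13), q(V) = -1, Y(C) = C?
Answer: -27/7 ≈ -3.8571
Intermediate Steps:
y = 4 (y = (-2 - 1*(-5)) + 1 = (-2 + 5) + 1 = 3 + 1 = 4)
z = -⅐ (z = 1/(-7) = -⅐ ≈ -0.14286)
q(3)*(z + y) = -(-⅐ + 4) = -1*27/7 = -27/7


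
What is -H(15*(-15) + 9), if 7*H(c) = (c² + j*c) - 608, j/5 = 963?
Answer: 993992/7 ≈ 1.4200e+5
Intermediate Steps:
j = 4815 (j = 5*963 = 4815)
H(c) = -608/7 + c²/7 + 4815*c/7 (H(c) = ((c² + 4815*c) - 608)/7 = (-608 + c² + 4815*c)/7 = -608/7 + c²/7 + 4815*c/7)
-H(15*(-15) + 9) = -(-608/7 + (15*(-15) + 9)²/7 + 4815*(15*(-15) + 9)/7) = -(-608/7 + (-225 + 9)²/7 + 4815*(-225 + 9)/7) = -(-608/7 + (⅐)*(-216)² + (4815/7)*(-216)) = -(-608/7 + (⅐)*46656 - 1040040/7) = -(-608/7 + 46656/7 - 1040040/7) = -1*(-993992/7) = 993992/7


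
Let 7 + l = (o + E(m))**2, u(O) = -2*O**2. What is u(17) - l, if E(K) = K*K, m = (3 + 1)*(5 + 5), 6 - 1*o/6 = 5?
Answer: -2579807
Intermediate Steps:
o = 6 (o = 36 - 6*5 = 36 - 30 = 6)
m = 40 (m = 4*10 = 40)
E(K) = K**2
l = 2579229 (l = -7 + (6 + 40**2)**2 = -7 + (6 + 1600)**2 = -7 + 1606**2 = -7 + 2579236 = 2579229)
u(17) - l = -2*17**2 - 1*2579229 = -2*289 - 2579229 = -578 - 2579229 = -2579807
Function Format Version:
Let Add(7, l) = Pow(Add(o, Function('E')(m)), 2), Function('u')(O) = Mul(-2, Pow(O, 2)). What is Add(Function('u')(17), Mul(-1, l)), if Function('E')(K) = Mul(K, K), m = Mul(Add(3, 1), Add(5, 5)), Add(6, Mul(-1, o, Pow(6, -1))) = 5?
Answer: -2579807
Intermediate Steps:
o = 6 (o = Add(36, Mul(-6, 5)) = Add(36, -30) = 6)
m = 40 (m = Mul(4, 10) = 40)
Function('E')(K) = Pow(K, 2)
l = 2579229 (l = Add(-7, Pow(Add(6, Pow(40, 2)), 2)) = Add(-7, Pow(Add(6, 1600), 2)) = Add(-7, Pow(1606, 2)) = Add(-7, 2579236) = 2579229)
Add(Function('u')(17), Mul(-1, l)) = Add(Mul(-2, Pow(17, 2)), Mul(-1, 2579229)) = Add(Mul(-2, 289), -2579229) = Add(-578, -2579229) = -2579807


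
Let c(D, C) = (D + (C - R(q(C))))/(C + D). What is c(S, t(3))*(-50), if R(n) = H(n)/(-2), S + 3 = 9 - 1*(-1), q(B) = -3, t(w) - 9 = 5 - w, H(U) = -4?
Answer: -400/9 ≈ -44.444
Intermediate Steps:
t(w) = 14 - w (t(w) = 9 + (5 - w) = 14 - w)
S = 7 (S = -3 + (9 - 1*(-1)) = -3 + (9 + 1) = -3 + 10 = 7)
R(n) = 2 (R(n) = -4/(-2) = -4*(-1/2) = 2)
c(D, C) = (-2 + C + D)/(C + D) (c(D, C) = (D + (C - 1*2))/(C + D) = (D + (C - 2))/(C + D) = (D + (-2 + C))/(C + D) = (-2 + C + D)/(C + D))
c(S, t(3))*(-50) = ((-2 + (14 - 1*3) + 7)/((14 - 1*3) + 7))*(-50) = ((-2 + (14 - 3) + 7)/((14 - 3) + 7))*(-50) = ((-2 + 11 + 7)/(11 + 7))*(-50) = (16/18)*(-50) = ((1/18)*16)*(-50) = (8/9)*(-50) = -400/9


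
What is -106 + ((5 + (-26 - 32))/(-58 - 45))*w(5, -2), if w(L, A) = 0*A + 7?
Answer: -10547/103 ≈ -102.40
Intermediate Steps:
w(L, A) = 7 (w(L, A) = 0 + 7 = 7)
-106 + ((5 + (-26 - 32))/(-58 - 45))*w(5, -2) = -106 + ((5 + (-26 - 32))/(-58 - 45))*7 = -106 + ((5 - 58)/(-103))*7 = -106 - 53*(-1/103)*7 = -106 + (53/103)*7 = -106 + 371/103 = -10547/103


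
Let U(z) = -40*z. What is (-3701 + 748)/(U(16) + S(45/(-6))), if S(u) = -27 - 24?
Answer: 2953/691 ≈ 4.2735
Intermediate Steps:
S(u) = -51
(-3701 + 748)/(U(16) + S(45/(-6))) = (-3701 + 748)/(-40*16 - 51) = -2953/(-640 - 51) = -2953/(-691) = -2953*(-1/691) = 2953/691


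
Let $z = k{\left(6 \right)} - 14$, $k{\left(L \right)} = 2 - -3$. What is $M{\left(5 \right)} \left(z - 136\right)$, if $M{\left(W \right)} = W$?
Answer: $-725$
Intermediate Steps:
$k{\left(L \right)} = 5$ ($k{\left(L \right)} = 2 + 3 = 5$)
$z = -9$ ($z = 5 - 14 = -9$)
$M{\left(5 \right)} \left(z - 136\right) = 5 \left(-9 - 136\right) = 5 \left(-145\right) = -725$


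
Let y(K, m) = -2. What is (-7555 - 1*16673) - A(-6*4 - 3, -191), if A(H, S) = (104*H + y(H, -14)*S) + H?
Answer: -21775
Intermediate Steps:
A(H, S) = -2*S + 105*H (A(H, S) = (104*H - 2*S) + H = (-2*S + 104*H) + H = -2*S + 105*H)
(-7555 - 1*16673) - A(-6*4 - 3, -191) = (-7555 - 1*16673) - (-2*(-191) + 105*(-6*4 - 3)) = (-7555 - 16673) - (382 + 105*(-24 - 3)) = -24228 - (382 + 105*(-27)) = -24228 - (382 - 2835) = -24228 - 1*(-2453) = -24228 + 2453 = -21775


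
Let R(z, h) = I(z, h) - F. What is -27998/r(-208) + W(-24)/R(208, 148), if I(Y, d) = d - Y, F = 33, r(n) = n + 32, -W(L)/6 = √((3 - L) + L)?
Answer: 13999/88 + 2*√3/31 ≈ 159.19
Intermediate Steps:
W(L) = -6*√3 (W(L) = -6*√((3 - L) + L) = -6*√3)
r(n) = 32 + n
R(z, h) = -33 + h - z (R(z, h) = (h - z) - 1*33 = (h - z) - 33 = -33 + h - z)
-27998/r(-208) + W(-24)/R(208, 148) = -27998/(32 - 208) + (-6*√3)/(-33 + 148 - 1*208) = -27998/(-176) + (-6*√3)/(-33 + 148 - 208) = -27998*(-1/176) - 6*√3/(-93) = 13999/88 - 6*√3*(-1/93) = 13999/88 + 2*√3/31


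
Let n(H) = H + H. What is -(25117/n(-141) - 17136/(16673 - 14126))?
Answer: 7645039/79806 ≈ 95.795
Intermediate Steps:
n(H) = 2*H
-(25117/n(-141) - 17136/(16673 - 14126)) = -(25117/((2*(-141))) - 17136/(16673 - 14126)) = -(25117/(-282) - 17136/2547) = -(25117*(-1/282) - 17136*1/2547) = -(-25117/282 - 1904/283) = -1*(-7645039/79806) = 7645039/79806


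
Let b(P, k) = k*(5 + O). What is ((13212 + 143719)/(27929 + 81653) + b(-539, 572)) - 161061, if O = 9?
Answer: -16771696915/109582 ≈ -1.5305e+5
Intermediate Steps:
b(P, k) = 14*k (b(P, k) = k*(5 + 9) = k*14 = 14*k)
((13212 + 143719)/(27929 + 81653) + b(-539, 572)) - 161061 = ((13212 + 143719)/(27929 + 81653) + 14*572) - 161061 = (156931/109582 + 8008) - 161061 = 877689587/109582 - 161061 = -16771696915/109582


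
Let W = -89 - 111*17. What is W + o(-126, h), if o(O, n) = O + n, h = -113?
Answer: -2215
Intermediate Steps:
W = -1976 (W = -89 - 1887 = -1976)
W + o(-126, h) = -1976 + (-126 - 113) = -1976 - 239 = -2215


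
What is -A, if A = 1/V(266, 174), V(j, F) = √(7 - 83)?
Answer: I*√19/38 ≈ 0.11471*I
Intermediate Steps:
V(j, F) = 2*I*√19 (V(j, F) = √(-76) = 2*I*√19)
A = -I*√19/38 (A = 1/(2*I*√19) = -I*√19/38 ≈ -0.11471*I)
-A = -(-1)*I*√19/38 = I*√19/38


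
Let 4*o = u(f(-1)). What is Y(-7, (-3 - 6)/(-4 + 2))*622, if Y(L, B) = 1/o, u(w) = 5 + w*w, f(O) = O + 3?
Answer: 2488/9 ≈ 276.44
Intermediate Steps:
f(O) = 3 + O
u(w) = 5 + w**2
o = 9/4 (o = (5 + (3 - 1)**2)/4 = (5 + 2**2)/4 = (5 + 4)/4 = (1/4)*9 = 9/4 ≈ 2.2500)
Y(L, B) = 4/9 (Y(L, B) = 1/(9/4) = 4/9)
Y(-7, (-3 - 6)/(-4 + 2))*622 = (4/9)*622 = 2488/9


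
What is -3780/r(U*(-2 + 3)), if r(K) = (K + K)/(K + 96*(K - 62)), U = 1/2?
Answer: 22315230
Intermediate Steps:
U = 1/2 ≈ 0.50000
r(K) = 2*K/(-5952 + 97*K) (r(K) = (2*K)/(K + 96*(-62 + K)) = (2*K)/(K + (-5952 + 96*K)) = (2*K)/(-5952 + 97*K) = 2*K/(-5952 + 97*K))
-3780/r(U*(-2 + 3)) = -3780*(-5952 + 97*((-2 + 3)/2))/(-2 + 3) = -3780/(2*((1/2)*1)/(-5952 + 97*((1/2)*1))) = -3780/(2*(1/2)/(-5952 + 97*(1/2))) = -3780/(2*(1/2)/(-5952 + 97/2)) = -3780/(2*(1/2)/(-11807/2)) = -3780/(2*(1/2)*(-2/11807)) = -3780/(-2/11807) = -3780*(-11807/2) = 22315230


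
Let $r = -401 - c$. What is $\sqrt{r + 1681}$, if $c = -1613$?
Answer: $\sqrt{2893} \approx 53.787$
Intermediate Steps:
$r = 1212$ ($r = -401 - -1613 = -401 + 1613 = 1212$)
$\sqrt{r + 1681} = \sqrt{1212 + 1681} = \sqrt{2893}$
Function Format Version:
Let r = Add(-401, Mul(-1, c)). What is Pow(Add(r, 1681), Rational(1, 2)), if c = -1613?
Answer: Pow(2893, Rational(1, 2)) ≈ 53.787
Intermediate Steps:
r = 1212 (r = Add(-401, Mul(-1, -1613)) = Add(-401, 1613) = 1212)
Pow(Add(r, 1681), Rational(1, 2)) = Pow(Add(1212, 1681), Rational(1, 2)) = Pow(2893, Rational(1, 2))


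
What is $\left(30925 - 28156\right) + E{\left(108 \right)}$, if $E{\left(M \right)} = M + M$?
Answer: $2985$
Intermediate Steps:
$E{\left(M \right)} = 2 M$
$\left(30925 - 28156\right) + E{\left(108 \right)} = \left(30925 - 28156\right) + 2 \cdot 108 = 2769 + 216 = 2985$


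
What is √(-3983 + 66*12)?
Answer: I*√3191 ≈ 56.489*I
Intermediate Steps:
√(-3983 + 66*12) = √(-3983 + 792) = √(-3191) = I*√3191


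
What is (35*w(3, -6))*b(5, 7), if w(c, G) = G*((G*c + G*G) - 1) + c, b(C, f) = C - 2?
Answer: -10395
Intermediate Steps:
b(C, f) = -2 + C
w(c, G) = c + G*(-1 + G² + G*c) (w(c, G) = G*((G*c + G²) - 1) + c = G*((G² + G*c) - 1) + c = G*(-1 + G² + G*c) + c = c + G*(-1 + G² + G*c))
(35*w(3, -6))*b(5, 7) = (35*(3 + (-6)³ - 1*(-6) + 3*(-6)²))*(-2 + 5) = (35*(3 - 216 + 6 + 3*36))*3 = (35*(3 - 216 + 6 + 108))*3 = (35*(-99))*3 = -3465*3 = -10395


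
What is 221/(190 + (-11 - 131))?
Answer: 221/48 ≈ 4.6042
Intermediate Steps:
221/(190 + (-11 - 131)) = 221/(190 - 142) = 221/48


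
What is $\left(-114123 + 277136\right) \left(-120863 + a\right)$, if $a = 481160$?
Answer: $58733094861$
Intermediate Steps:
$\left(-114123 + 277136\right) \left(-120863 + a\right) = \left(-114123 + 277136\right) \left(-120863 + 481160\right) = 163013 \cdot 360297 = 58733094861$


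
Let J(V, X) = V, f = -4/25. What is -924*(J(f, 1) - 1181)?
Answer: 27284796/25 ≈ 1.0914e+6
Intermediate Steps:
f = -4/25 (f = -4*1/25 = -4/25 ≈ -0.16000)
-924*(J(f, 1) - 1181) = -924*(-4/25 - 1181) = -924*(-29529/25) = 27284796/25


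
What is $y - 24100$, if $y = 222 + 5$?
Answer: $-23873$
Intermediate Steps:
$y = 227$
$y - 24100 = 227 - 24100 = -23873$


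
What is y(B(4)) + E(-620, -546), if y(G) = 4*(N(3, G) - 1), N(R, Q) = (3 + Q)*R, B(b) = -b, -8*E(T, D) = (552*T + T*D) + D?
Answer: 2069/4 ≈ 517.25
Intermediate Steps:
E(T, D) = -69*T - D/8 - D*T/8 (E(T, D) = -((552*T + T*D) + D)/8 = -((552*T + D*T) + D)/8 = -(D + 552*T + D*T)/8 = -69*T - D/8 - D*T/8)
N(R, Q) = R*(3 + Q)
y(G) = 32 + 12*G (y(G) = 4*(3*(3 + G) - 1) = 4*((9 + 3*G) - 1) = 4*(8 + 3*G) = 32 + 12*G)
y(B(4)) + E(-620, -546) = (32 + 12*(-1*4)) + (-69*(-620) - 1/8*(-546) - 1/8*(-546)*(-620)) = (32 + 12*(-4)) + (42780 + 273/4 - 42315) = (32 - 48) + 2133/4 = -16 + 2133/4 = 2069/4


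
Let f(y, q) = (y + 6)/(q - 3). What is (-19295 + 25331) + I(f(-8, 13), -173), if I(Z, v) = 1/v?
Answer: 1044227/173 ≈ 6036.0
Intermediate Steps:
f(y, q) = (6 + y)/(-3 + q)
(-19295 + 25331) + I(f(-8, 13), -173) = (-19295 + 25331) + 1/(-173) = 6036 - 1/173 = 1044227/173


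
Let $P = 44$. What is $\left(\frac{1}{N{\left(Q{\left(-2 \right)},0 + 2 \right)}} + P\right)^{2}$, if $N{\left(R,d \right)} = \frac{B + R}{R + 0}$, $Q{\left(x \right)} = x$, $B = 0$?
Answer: $2025$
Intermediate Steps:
$N{\left(R,d \right)} = 1$ ($N{\left(R,d \right)} = \frac{0 + R}{R + 0} = \frac{R}{R} = 1$)
$\left(\frac{1}{N{\left(Q{\left(-2 \right)},0 + 2 \right)}} + P\right)^{2} = \left(1^{-1} + 44\right)^{2} = \left(1 + 44\right)^{2} = 45^{2} = 2025$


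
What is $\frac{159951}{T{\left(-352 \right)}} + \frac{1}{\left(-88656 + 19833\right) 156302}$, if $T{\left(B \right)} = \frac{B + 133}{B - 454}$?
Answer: $\frac{462273375919876019}{785273595858} \approx 5.8868 \cdot 10^{5}$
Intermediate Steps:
$T{\left(B \right)} = \frac{133 + B}{-454 + B}$
$\frac{159951}{T{\left(-352 \right)}} + \frac{1}{\left(-88656 + 19833\right) 156302} = \frac{159951}{\frac{1}{-454 - 352} \left(133 - 352\right)} + \frac{1}{\left(-88656 + 19833\right) 156302} = \frac{159951}{\frac{1}{-806} \left(-219\right)} + \frac{1}{-68823} \cdot \frac{1}{156302} = \frac{159951}{\left(- \frac{1}{806}\right) \left(-219\right)} - \frac{1}{10757172546} = \frac{159951}{\frac{219}{806}} - \frac{1}{10757172546} = 159951 \cdot \frac{806}{219} - \frac{1}{10757172546} = \frac{42973502}{73} - \frac{1}{10757172546} = \frac{462273375919876019}{785273595858}$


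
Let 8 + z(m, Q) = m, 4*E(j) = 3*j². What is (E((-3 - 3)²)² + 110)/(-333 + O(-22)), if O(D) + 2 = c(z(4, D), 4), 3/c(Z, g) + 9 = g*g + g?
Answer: -5196917/1841 ≈ -2822.9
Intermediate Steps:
E(j) = 3*j²/4 (E(j) = (3*j²)/4 = 3*j²/4)
z(m, Q) = -8 + m
c(Z, g) = 3/(-9 + g + g²) (c(Z, g) = 3/(-9 + (g*g + g)) = 3/(-9 + (g² + g)) = 3/(-9 + (g + g²)) = 3/(-9 + g + g²))
O(D) = -19/11 (O(D) = -2 + 3/(-9 + 4 + 4²) = -2 + 3/(-9 + 4 + 16) = -2 + 3/11 = -19/11)
(E((-3 - 3)²)² + 110)/(-333 + O(-22)) = ((3*((-3 - 3)²)²/4)² + 110)/(-333 - 19/11) = ((3*((-6)²)²/4)² + 110)/(-3682/11) = (((¾)*36²)² + 110)*(-11/3682) = (((¾)*1296)² + 110)*(-11/3682) = (972² + 110)*(-11/3682) = (944784 + 110)*(-11/3682) = 944894*(-11/3682) = -5196917/1841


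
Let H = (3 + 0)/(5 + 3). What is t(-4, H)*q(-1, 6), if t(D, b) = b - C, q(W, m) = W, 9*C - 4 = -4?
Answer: -3/8 ≈ -0.37500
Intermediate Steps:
H = 3/8 ≈ 0.37500
C = 0 (C = 4/9 + (⅑)*(-4) = 4/9 - 4/9 = 0)
t(D, b) = b (t(D, b) = b - 1*0 = b + 0 = b)
t(-4, H)*q(-1, 6) = (3/8)*(-1) = -3/8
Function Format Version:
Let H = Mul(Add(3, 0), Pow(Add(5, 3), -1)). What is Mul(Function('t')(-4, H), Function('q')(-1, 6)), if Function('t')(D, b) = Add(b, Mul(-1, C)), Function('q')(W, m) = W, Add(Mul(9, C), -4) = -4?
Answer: Rational(-3, 8) ≈ -0.37500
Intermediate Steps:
H = Rational(3, 8) (H = Mul(3, Pow(8, -1)) = Mul(3, Rational(1, 8)) = Rational(3, 8) ≈ 0.37500)
C = 0 (C = Add(Rational(4, 9), Mul(Rational(1, 9), -4)) = Add(Rational(4, 9), Rational(-4, 9)) = 0)
Function('t')(D, b) = b (Function('t')(D, b) = Add(b, Mul(-1, 0)) = Add(b, 0) = b)
Mul(Function('t')(-4, H), Function('q')(-1, 6)) = Mul(Rational(3, 8), -1) = Rational(-3, 8)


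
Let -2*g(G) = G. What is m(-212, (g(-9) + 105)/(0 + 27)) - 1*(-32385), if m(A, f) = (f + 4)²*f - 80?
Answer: 189937585/5832 ≈ 32568.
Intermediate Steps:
g(G) = -G/2
m(A, f) = -80 + f*(4 + f)² (m(A, f) = (4 + f)²*f - 80 = f*(4 + f)² - 80 = -80 + f*(4 + f)²)
m(-212, (g(-9) + 105)/(0 + 27)) - 1*(-32385) = (-80 + ((-½*(-9) + 105)/(0 + 27))*(4 + (-½*(-9) + 105)/(0 + 27))²) - 1*(-32385) = (-80 + ((9/2 + 105)/27)*(4 + (9/2 + 105)/27)²) + 32385 = (-80 + ((219/2)*(1/27))*(4 + (219/2)*(1/27))²) + 32385 = (-80 + 73*(4 + 73/18)²/18) + 32385 = (-80 + 73*(145/18)²/18) + 32385 = (-80 + (73/18)*(21025/324)) + 32385 = (-80 + 1534825/5832) + 32385 = 1068265/5832 + 32385 = 189937585/5832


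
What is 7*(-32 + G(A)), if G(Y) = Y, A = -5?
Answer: -259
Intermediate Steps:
7*(-32 + G(A)) = 7*(-32 - 5) = 7*(-37) = -259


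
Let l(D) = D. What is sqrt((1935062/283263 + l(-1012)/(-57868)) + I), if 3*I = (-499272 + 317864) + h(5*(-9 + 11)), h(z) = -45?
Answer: I*sqrt(213320307576930256358)/59390809 ≈ 245.92*I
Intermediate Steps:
I = -181453/3 (I = ((-499272 + 317864) - 45)/3 = (-181408 - 45)/3 = (1/3)*(-181453) = -181453/3 ≈ -60484.)
sqrt((1935062/283263 + l(-1012)/(-57868)) + I) = sqrt((1935062/283263 - 1012/(-57868)) - 181453/3) = sqrt((1935062*(1/283263) - 1012*(-1/57868)) - 181453/3) = sqrt((1935062/283263 + 11/629) - 181453/3) = sqrt(1220269891/178172427 - 181453/3) = sqrt(-3591806731862/59390809) = I*sqrt(213320307576930256358)/59390809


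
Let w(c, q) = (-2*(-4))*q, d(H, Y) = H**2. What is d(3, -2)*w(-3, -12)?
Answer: -864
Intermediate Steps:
w(c, q) = 8*q
d(3, -2)*w(-3, -12) = 3**2*(8*(-12)) = 9*(-96) = -864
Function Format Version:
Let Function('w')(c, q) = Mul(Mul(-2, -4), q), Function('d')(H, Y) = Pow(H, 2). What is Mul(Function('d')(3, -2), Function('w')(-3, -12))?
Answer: -864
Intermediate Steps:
Function('w')(c, q) = Mul(8, q)
Mul(Function('d')(3, -2), Function('w')(-3, -12)) = Mul(Pow(3, 2), Mul(8, -12)) = Mul(9, -96) = -864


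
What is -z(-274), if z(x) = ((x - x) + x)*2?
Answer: 548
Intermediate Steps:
z(x) = 2*x (z(x) = (0 + x)*2 = x*2 = 2*x)
-z(-274) = -2*(-274) = -1*(-548) = 548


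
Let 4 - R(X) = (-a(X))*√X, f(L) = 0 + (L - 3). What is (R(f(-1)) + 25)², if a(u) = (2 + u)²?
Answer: 777 + 464*I ≈ 777.0 + 464.0*I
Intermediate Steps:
f(L) = -3 + L (f(L) = 0 + (-3 + L) = -3 + L)
R(X) = 4 + √X*(2 + X)² (R(X) = 4 - (-(2 + X)²)*√X = 4 - (-1)*√X*(2 + X)² = 4 + √X*(2 + X)²)
(R(f(-1)) + 25)² = ((4 + √(-3 - 1)*(2 + (-3 - 1))²) + 25)² = ((4 + √(-4)*(2 - 4)²) + 25)² = ((4 + (2*I)*(-2)²) + 25)² = ((4 + (2*I)*4) + 25)² = ((4 + 8*I) + 25)² = (29 + 8*I)²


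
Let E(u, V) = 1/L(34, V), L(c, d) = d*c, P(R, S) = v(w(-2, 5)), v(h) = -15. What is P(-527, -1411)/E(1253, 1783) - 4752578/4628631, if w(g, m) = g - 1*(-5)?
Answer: -4208957779808/4628631 ≈ -9.0933e+5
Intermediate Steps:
w(g, m) = 5 + g (w(g, m) = g + 5 = 5 + g)
P(R, S) = -15
L(c, d) = c*d
E(u, V) = 1/(34*V)
P(-527, -1411)/E(1253, 1783) - 4752578/4628631 = -15/((1/34)/1783) - 4752578/4628631 = -15/((1/34)*(1/1783)) - 4752578*1/4628631 = -15/1/60622 - 4752578/4628631 = -15*60622 - 4752578/4628631 = -909330 - 4752578/4628631 = -4208957779808/4628631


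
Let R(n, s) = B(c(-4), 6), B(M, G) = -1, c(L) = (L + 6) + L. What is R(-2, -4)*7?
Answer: -7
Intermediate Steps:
c(L) = 6 + 2*L (c(L) = (6 + L) + L = 6 + 2*L)
R(n, s) = -1
R(-2, -4)*7 = -1*7 = -7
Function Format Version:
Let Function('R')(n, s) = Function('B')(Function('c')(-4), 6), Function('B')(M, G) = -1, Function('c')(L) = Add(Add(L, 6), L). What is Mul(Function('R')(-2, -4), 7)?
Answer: -7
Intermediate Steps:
Function('c')(L) = Add(6, Mul(2, L)) (Function('c')(L) = Add(Add(6, L), L) = Add(6, Mul(2, L)))
Function('R')(n, s) = -1
Mul(Function('R')(-2, -4), 7) = Mul(-1, 7) = -7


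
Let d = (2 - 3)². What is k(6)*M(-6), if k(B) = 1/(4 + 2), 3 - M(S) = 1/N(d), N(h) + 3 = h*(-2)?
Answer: 8/15 ≈ 0.53333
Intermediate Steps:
d = 1 (d = (-1)² = 1)
N(h) = -3 - 2*h (N(h) = -3 + h*(-2) = -3 - 2*h)
M(S) = 16/5 (M(S) = 3 - 1/(-3 - 2*1) = 3 - 1/(-3 - 2) = 3 - 1/(-5) = 3 - 1*(-⅕) = 3 + ⅕ = 16/5)
k(B) = ⅙ (k(B) = 1/6 = ⅙)
k(6)*M(-6) = (⅙)*(16/5) = 8/15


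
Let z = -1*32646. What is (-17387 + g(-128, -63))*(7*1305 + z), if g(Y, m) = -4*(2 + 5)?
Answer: 409444065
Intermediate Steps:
z = -32646
g(Y, m) = -28 (g(Y, m) = -4*7 = -28)
(-17387 + g(-128, -63))*(7*1305 + z) = (-17387 - 28)*(7*1305 - 32646) = -17415*(9135 - 32646) = -17415*(-23511) = 409444065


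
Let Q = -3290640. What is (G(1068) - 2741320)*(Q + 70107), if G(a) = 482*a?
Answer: 7170658427952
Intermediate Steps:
(G(1068) - 2741320)*(Q + 70107) = (482*1068 - 2741320)*(-3290640 + 70107) = (514776 - 2741320)*(-3220533) = -2226544*(-3220533) = 7170658427952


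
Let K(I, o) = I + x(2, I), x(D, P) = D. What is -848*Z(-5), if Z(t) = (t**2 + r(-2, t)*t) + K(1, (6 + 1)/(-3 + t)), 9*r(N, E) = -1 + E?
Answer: -79712/3 ≈ -26571.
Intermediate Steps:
r(N, E) = -1/9 + E/9 (r(N, E) = (-1 + E)/9 = -1/9 + E/9)
K(I, o) = 2 + I (K(I, o) = I + 2 = 2 + I)
Z(t) = 3 + t**2 + t*(-1/9 + t/9) (Z(t) = (t**2 + (-1/9 + t/9)*t) + (2 + 1) = (t**2 + t*(-1/9 + t/9)) + 3 = 3 + t**2 + t*(-1/9 + t/9))
-848*Z(-5) = -848*(3 - 1/9*(-5) + (10/9)*(-5)**2) = -848*(3 + 5/9 + (10/9)*25) = -848*(3 + 5/9 + 250/9) = -848*94/3 = -79712/3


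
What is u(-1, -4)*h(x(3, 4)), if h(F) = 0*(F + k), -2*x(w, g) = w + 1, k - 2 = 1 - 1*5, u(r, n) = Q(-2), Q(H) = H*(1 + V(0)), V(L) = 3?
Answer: 0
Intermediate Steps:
Q(H) = 4*H (Q(H) = H*(1 + 3) = H*4 = 4*H)
u(r, n) = -8 (u(r, n) = 4*(-2) = -8)
k = -2 (k = 2 + (1 - 1*5) = 2 + (1 - 5) = 2 - 4 = -2)
x(w, g) = -½ - w/2 (x(w, g) = -(w + 1)/2 = -(1 + w)/2 = -½ - w/2)
h(F) = 0 (h(F) = 0*(F - 2) = 0*(-2 + F) = 0)
u(-1, -4)*h(x(3, 4)) = -8*0 = 0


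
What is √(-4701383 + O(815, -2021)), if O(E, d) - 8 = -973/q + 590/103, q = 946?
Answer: I*√44635579923179102/97438 ≈ 2168.3*I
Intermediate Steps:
O(E, d) = 1237425/97438 (O(E, d) = 8 + (-973/946 + 590/103) = 8 + 457921/97438 = 1237425/97438)
√(-4701383 + O(815, -2021)) = √(-4701383 + 1237425/97438) = √(-458092119329/97438) = I*√44635579923179102/97438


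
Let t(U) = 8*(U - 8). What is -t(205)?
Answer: -1576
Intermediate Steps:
t(U) = -64 + 8*U (t(U) = 8*(-8 + U) = -64 + 8*U)
-t(205) = -(-64 + 8*205) = -(-64 + 1640) = -1*1576 = -1576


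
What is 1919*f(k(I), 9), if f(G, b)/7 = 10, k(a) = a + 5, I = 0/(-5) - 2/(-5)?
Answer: 134330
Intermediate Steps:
I = ⅖ (I = 0*(-⅕) - 2*(-⅕) = 0 + ⅖ = ⅖ ≈ 0.40000)
k(a) = 5 + a
f(G, b) = 70 (f(G, b) = 7*10 = 70)
1919*f(k(I), 9) = 1919*70 = 134330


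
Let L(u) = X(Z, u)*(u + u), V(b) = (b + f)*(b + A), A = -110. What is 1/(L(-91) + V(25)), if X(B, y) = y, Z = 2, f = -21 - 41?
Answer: 1/19707 ≈ 5.0743e-5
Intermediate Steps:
f = -62
V(b) = (-110 + b)*(-62 + b) (V(b) = (b - 62)*(b - 110) = (-62 + b)*(-110 + b) = (-110 + b)*(-62 + b))
L(u) = 2*u² (L(u) = u*(u + u) = u*(2*u) = 2*u²)
1/(L(-91) + V(25)) = 1/(2*(-91)² + (6820 + 25² - 172*25)) = 1/(2*8281 + (6820 + 625 - 4300)) = 1/(16562 + 3145) = 1/19707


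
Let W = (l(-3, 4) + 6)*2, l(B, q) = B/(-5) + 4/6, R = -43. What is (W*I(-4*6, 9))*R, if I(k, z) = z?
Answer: -28122/5 ≈ -5624.4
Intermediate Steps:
l(B, q) = 2/3 - B/5 (l(B, q) = B*(-1/5) + 4*(1/6) = -B/5 + 2/3 = 2/3 - B/5)
W = 218/15 (W = ((2/3 - 1/5*(-3)) + 6)*2 = ((2/3 + 3/5) + 6)*2 = (19/15 + 6)*2 = (109/15)*2 = 218/15 ≈ 14.533)
(W*I(-4*6, 9))*R = ((218/15)*9)*(-43) = (654/5)*(-43) = -28122/5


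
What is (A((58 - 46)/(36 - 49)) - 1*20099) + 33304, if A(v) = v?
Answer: 171653/13 ≈ 13204.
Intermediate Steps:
(A((58 - 46)/(36 - 49)) - 1*20099) + 33304 = ((58 - 46)/(36 - 49) - 1*20099) + 33304 = (12/(-13) - 20099) + 33304 = (12*(-1/13) - 20099) + 33304 = (-12/13 - 20099) + 33304 = -261299/13 + 33304 = 171653/13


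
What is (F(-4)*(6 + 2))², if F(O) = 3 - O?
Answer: 3136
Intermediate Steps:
(F(-4)*(6 + 2))² = ((3 - 1*(-4))*(6 + 2))² = ((3 + 4)*8)² = (7*8)² = 56² = 3136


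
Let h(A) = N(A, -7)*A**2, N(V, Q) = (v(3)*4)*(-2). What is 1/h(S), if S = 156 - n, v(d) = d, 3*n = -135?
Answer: -1/969624 ≈ -1.0313e-6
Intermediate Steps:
n = -45 (n = (1/3)*(-135) = -45)
N(V, Q) = -24 (N(V, Q) = (3*4)*(-2) = 12*(-2) = -24)
S = 201 (S = 156 - 1*(-45) = 156 + 45 = 201)
h(A) = -24*A**2
1/h(S) = 1/(-24*201**2) = 1/(-24*40401) = 1/(-969624) = -1/969624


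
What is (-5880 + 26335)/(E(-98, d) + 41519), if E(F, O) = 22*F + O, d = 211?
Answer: 20455/39574 ≈ 0.51688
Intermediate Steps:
E(F, O) = O + 22*F
(-5880 + 26335)/(E(-98, d) + 41519) = (-5880 + 26335)/((211 + 22*(-98)) + 41519) = 20455/((211 - 2156) + 41519) = 20455/(-1945 + 41519) = 20455/39574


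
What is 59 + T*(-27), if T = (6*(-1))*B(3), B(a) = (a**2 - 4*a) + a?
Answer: 59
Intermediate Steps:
B(a) = a**2 - 3*a
T = 0 (T = (6*(-1))*(3*(-3 + 3)) = -18*0 = -6*0 = 0)
59 + T*(-27) = 59 + 0*(-27) = 59 + 0 = 59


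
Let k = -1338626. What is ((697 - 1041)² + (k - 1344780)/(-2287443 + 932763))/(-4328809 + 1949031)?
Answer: -80155047943/1611918830520 ≈ -0.049726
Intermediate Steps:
((697 - 1041)² + (k - 1344780)/(-2287443 + 932763))/(-4328809 + 1949031) = ((697 - 1041)² + (-1338626 - 1344780)/(-2287443 + 932763))/(-4328809 + 1949031) = ((-344)² - 2683406/(-1354680))/(-2379778) = (118336 - 2683406*(-1/1354680))*(-1/2379778) = (118336 + 1341703/677340)*(-1/2379778) = (80155047943/677340)*(-1/2379778) = -80155047943/1611918830520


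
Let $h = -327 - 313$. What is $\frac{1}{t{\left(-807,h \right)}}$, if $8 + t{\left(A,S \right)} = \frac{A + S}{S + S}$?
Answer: $- \frac{1280}{8793} \approx -0.14557$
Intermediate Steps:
$h = -640$
$t{\left(A,S \right)} = -8 + \frac{A + S}{2 S}$ ($t{\left(A,S \right)} = -8 + \frac{A + S}{S + S} = -8 + \frac{A + S}{2 S}$)
$\frac{1}{t{\left(-807,h \right)}} = \frac{1}{\frac{1}{2} \frac{1}{-640} \left(-807 - -9600\right)} = \frac{1}{\frac{1}{2} \left(- \frac{1}{640}\right) \left(-807 + 9600\right)} = \frac{1}{\frac{1}{2} \left(- \frac{1}{640}\right) 8793} = \frac{1}{- \frac{8793}{1280}} = - \frac{1280}{8793}$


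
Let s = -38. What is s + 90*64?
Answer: 5722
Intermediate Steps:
s + 90*64 = -38 + 90*64 = -38 + 5760 = 5722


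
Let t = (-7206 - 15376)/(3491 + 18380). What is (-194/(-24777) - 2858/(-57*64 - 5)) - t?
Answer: 3608148825850/1979552542851 ≈ 1.8227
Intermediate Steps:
t = -22582/21871 ≈ -1.0325
(-194/(-24777) - 2858/(-57*64 - 5)) - t = (-194/(-24777) - 2858/(-57*64 - 5)) - 1*(-22582/21871) = (-194*(-1/24777) - 2858/(-3648 - 5)) + 22582/21871 = (194/24777 - 2858/(-3653)) + 22582/21871 = (194/24777 - 2858*(-1/3653)) + 22582/21871 = (194/24777 + 2858/3653) + 22582/21871 = 71521348/90510381 + 22582/21871 = 3608148825850/1979552542851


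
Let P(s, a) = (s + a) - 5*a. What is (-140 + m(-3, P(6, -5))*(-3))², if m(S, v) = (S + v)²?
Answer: 2982529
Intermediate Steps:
P(s, a) = s - 4*a (P(s, a) = (a + s) - 5*a = s - 4*a)
(-140 + m(-3, P(6, -5))*(-3))² = (-140 + (-3 + (6 - 4*(-5)))²*(-3))² = (-140 + (-3 + (6 + 20))²*(-3))² = (-140 + (-3 + 26)²*(-3))² = (-140 + 23²*(-3))² = (-140 + 529*(-3))² = (-140 - 1587)² = (-1727)² = 2982529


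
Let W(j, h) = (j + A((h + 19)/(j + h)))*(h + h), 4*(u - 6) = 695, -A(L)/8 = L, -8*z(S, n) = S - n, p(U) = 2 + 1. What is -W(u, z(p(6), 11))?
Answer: -517277/1446 ≈ -357.73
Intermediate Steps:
p(U) = 3
z(S, n) = -S/8 + n/8 (z(S, n) = -(S - n)/8 = -S/8 + n/8)
A(L) = -8*L
u = 719/4 (u = 6 + (1/4)*695 = 6 + 695/4 = 719/4 ≈ 179.75)
W(j, h) = 2*h*(j - 8*(19 + h)/(h + j)) (W(j, h) = (j - 8*(h + 19)/(j + h))*(h + h) = (j - 8*(19 + h)/(h + j))*(2*h) = 2*h*(j - 8*(19 + h)/(h + j)))
-W(u, z(p(6), 11)) = -2*(-1/8*3 + (1/8)*11)*(-152 - 8*(-1/8*3 + (1/8)*11) + 719*((-1/8*3 + (1/8)*11) + 719/4)/4)/((-1/8*3 + (1/8)*11) + 719/4) = -2*(-3/8 + 11/8)*(-152 - 8*(-3/8 + 11/8) + 719*((-3/8 + 11/8) + 719/4)/4)/((-3/8 + 11/8) + 719/4) = -2*(-152 - 8*1 + 719*(1 + 719/4)/4)/(1 + 719/4) = -2*(-152 - 8 + (719/4)*(723/4))/723/4 = -2*4*(-152 - 8 + 519837/16)/723 = -2*4*517277/(723*16) = -1*517277/1446 = -517277/1446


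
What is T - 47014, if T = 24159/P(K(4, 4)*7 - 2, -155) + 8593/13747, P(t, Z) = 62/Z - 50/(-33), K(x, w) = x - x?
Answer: -64119114615/2529448 ≈ -25349.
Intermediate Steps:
K(x, w) = 0
P(t, Z) = 50/33 + 62/Z (P(t, Z) = 62/Z - 50*(-1/33) = 62/Z + 50/33 = 50/33 + 62/Z)
T = 54800353657/2529448 (T = 24159/(50/33 + 62/(-155)) + 8593/13747 = 24159/(50/33 + 62*(-1/155)) + 8593*(1/13747) = 24159/(50/33 - ⅖) + 8593/13747 = 24159/(184/165) + 8593/13747 = 24159*(165/184) + 8593/13747 = 3986235/184 + 8593/13747 = 54800353657/2529448 ≈ 21665.)
T - 47014 = 54800353657/2529448 - 47014 = -64119114615/2529448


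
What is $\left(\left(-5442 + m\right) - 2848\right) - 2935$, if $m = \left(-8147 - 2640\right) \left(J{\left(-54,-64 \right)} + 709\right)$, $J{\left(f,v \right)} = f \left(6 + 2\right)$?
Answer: $-2999224$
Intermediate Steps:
$J{\left(f,v \right)} = 8 f$ ($J{\left(f,v \right)} = f 8 = 8 f$)
$m = -2987999$ ($m = \left(-8147 - 2640\right) \left(8 \left(-54\right) + 709\right) = - 10787 \left(-432 + 709\right) = \left(-10787\right) 277 = -2987999$)
$\left(\left(-5442 + m\right) - 2848\right) - 2935 = \left(\left(-5442 - 2987999\right) - 2848\right) - 2935 = \left(-2993441 - 2848\right) - 2935 = -2996289 - 2935 = -2999224$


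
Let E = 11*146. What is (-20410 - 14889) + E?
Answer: -33693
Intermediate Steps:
E = 1606
(-20410 - 14889) + E = (-20410 - 14889) + 1606 = -35299 + 1606 = -33693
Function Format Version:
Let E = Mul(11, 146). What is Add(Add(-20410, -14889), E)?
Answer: -33693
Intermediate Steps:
E = 1606
Add(Add(-20410, -14889), E) = Add(Add(-20410, -14889), 1606) = Add(-35299, 1606) = -33693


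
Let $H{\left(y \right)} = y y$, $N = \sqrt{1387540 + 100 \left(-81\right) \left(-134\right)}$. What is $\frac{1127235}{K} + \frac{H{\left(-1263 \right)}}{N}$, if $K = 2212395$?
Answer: $\frac{75149}{147493} + \frac{1595169 \sqrt{618235}}{1236470} \approx 1014.9$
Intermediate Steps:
$N = 2 \sqrt{618235}$ ($N = \sqrt{1387540 - -1085400} = \sqrt{1387540 + 1085400} = \sqrt{2472940} = 2 \sqrt{618235} \approx 1572.6$)
$H{\left(y \right)} = y^{2}$
$\frac{1127235}{K} + \frac{H{\left(-1263 \right)}}{N} = \frac{1127235}{2212395} + \frac{\left(-1263\right)^{2}}{2 \sqrt{618235}} = 1127235 \cdot \frac{1}{2212395} + 1595169 \frac{\sqrt{618235}}{1236470} = \frac{75149}{147493} + \frac{1595169 \sqrt{618235}}{1236470}$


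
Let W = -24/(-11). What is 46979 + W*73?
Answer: 518521/11 ≈ 47138.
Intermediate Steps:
W = 24/11 (W = -24*(-1/11) = 24/11 ≈ 2.1818)
46979 + W*73 = 46979 + (24/11)*73 = 46979 + 1752/11 = 518521/11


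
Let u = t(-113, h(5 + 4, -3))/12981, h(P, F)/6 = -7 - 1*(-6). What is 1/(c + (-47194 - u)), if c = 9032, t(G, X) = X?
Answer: -4327/165126972 ≈ -2.6204e-5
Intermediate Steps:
h(P, F) = -6 (h(P, F) = 6*(-7 - 1*(-6)) = 6*(-7 + 6) = 6*(-1) = -6)
u = -2/4327 (u = -6/12981 = -6*1/12981 = -2/4327 ≈ -0.00046221)
1/(c + (-47194 - u)) = 1/(9032 + (-47194 - 1*(-2/4327))) = 1/(9032 + (-47194 + 2/4327)) = 1/(9032 - 204208436/4327) = 1/(-165126972/4327) = -4327/165126972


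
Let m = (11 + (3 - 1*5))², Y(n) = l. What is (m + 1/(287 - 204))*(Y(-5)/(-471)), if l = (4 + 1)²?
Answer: -168100/39093 ≈ -4.3000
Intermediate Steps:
l = 25 (l = 5² = 25)
Y(n) = 25
m = 81 (m = (11 + (3 - 5))² = (11 - 2)² = 9² = 81)
(m + 1/(287 - 204))*(Y(-5)/(-471)) = (81 + 1/(287 - 204))*(25/(-471)) = (81 + 1/83)*(25*(-1/471)) = (81 + 1/83)*(-25/471) = (6724/83)*(-25/471) = -168100/39093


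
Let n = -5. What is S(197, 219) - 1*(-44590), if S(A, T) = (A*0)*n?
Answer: 44590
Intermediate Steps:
S(A, T) = 0 (S(A, T) = (A*0)*(-5) = 0*(-5) = 0)
S(197, 219) - 1*(-44590) = 0 - 1*(-44590) = 0 + 44590 = 44590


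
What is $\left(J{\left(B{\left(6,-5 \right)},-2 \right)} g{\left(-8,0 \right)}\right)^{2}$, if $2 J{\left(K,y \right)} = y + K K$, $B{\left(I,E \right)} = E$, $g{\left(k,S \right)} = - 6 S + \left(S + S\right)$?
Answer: $0$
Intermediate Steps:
$g{\left(k,S \right)} = - 4 S$ ($g{\left(k,S \right)} = - 6 S + 2 S = - 4 S$)
$J{\left(K,y \right)} = \frac{y}{2} + \frac{K^{2}}{2}$ ($J{\left(K,y \right)} = \frac{y + K K}{2} = \frac{y + K^{2}}{2} = \frac{y}{2} + \frac{K^{2}}{2}$)
$\left(J{\left(B{\left(6,-5 \right)},-2 \right)} g{\left(-8,0 \right)}\right)^{2} = \left(\left(\frac{1}{2} \left(-2\right) + \frac{\left(-5\right)^{2}}{2}\right) \left(\left(-4\right) 0\right)\right)^{2} = \left(\left(-1 + \frac{1}{2} \cdot 25\right) 0\right)^{2} = \left(\left(-1 + \frac{25}{2}\right) 0\right)^{2} = \left(\frac{23}{2} \cdot 0\right)^{2} = 0^{2} = 0$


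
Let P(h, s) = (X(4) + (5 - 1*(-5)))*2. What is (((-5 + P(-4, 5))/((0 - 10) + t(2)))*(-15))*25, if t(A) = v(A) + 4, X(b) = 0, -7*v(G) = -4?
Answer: 39375/38 ≈ 1036.2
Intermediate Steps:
v(G) = 4/7 (v(G) = -⅐*(-4) = 4/7)
t(A) = 32/7 (t(A) = 4/7 + 4 = 32/7)
P(h, s) = 20 (P(h, s) = (0 + (5 - 1*(-5)))*2 = (0 + (5 + 5))*2 = (0 + 10)*2 = 10*2 = 20)
(((-5 + P(-4, 5))/((0 - 10) + t(2)))*(-15))*25 = (((-5 + 20)/((0 - 10) + 32/7))*(-15))*25 = ((15/(-10 + 32/7))*(-15))*25 = ((15/(-38/7))*(-15))*25 = ((15*(-7/38))*(-15))*25 = -105/38*(-15)*25 = (1575/38)*25 = 39375/38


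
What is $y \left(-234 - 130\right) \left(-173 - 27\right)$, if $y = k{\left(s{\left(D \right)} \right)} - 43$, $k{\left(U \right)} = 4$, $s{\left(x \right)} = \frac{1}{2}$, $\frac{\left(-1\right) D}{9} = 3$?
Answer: $-2839200$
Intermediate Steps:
$D = -27$ ($D = \left(-9\right) 3 = -27$)
$s{\left(x \right)} = \frac{1}{2}$
$y = -39$ ($y = 4 - 43 = -39$)
$y \left(-234 - 130\right) \left(-173 - 27\right) = - 39 \left(-234 - 130\right) \left(-173 - 27\right) = - 39 \left(\left(-364\right) \left(-200\right)\right) = \left(-39\right) 72800 = -2839200$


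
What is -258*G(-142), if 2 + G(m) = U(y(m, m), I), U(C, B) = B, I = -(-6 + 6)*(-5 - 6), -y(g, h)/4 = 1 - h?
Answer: 516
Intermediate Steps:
y(g, h) = -4 + 4*h (y(g, h) = -4*(1 - h) = -4 + 4*h)
I = 0 (I = -0*(-11) = -1*0 = 0)
G(m) = -2 (G(m) = -2 + 0 = -2)
-258*G(-142) = -258*(-2) = 516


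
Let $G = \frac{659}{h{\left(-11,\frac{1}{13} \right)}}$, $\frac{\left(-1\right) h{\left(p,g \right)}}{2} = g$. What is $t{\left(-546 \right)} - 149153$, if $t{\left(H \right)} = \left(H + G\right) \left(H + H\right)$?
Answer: $5124661$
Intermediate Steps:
$h{\left(p,g \right)} = - 2 g$
$G = - \frac{8567}{2}$ ($G = \frac{659}{\left(-2\right) \frac{1}{13}} = \frac{659}{- \frac{2}{13}} = 659 \left(- \frac{13}{2}\right) = - \frac{8567}{2} \approx -4283.5$)
$t{\left(H \right)} = 2 H \left(- \frac{8567}{2} + H\right)$ ($t{\left(H \right)} = \left(H - \frac{8567}{2}\right) \left(H + H\right) = \left(- \frac{8567}{2} + H\right) 2 H = 2 H \left(- \frac{8567}{2} + H\right)$)
$t{\left(-546 \right)} - 149153 = - 546 \left(-8567 + 2 \left(-546\right)\right) - 149153 = - 546 \left(-8567 - 1092\right) - 149153 = \left(-546\right) \left(-9659\right) - 149153 = 5273814 - 149153 = 5124661$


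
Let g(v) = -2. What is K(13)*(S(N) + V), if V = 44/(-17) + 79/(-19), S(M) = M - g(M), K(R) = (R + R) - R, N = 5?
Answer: 1066/323 ≈ 3.3003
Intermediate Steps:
K(R) = R (K(R) = 2*R - R = R)
S(M) = 2 + M (S(M) = M - 1*(-2) = M + 2 = 2 + M)
V = -2179/323 (V = 44*(-1/17) + 79*(-1/19) = -44/17 - 79/19 = -2179/323 ≈ -6.7461)
K(13)*(S(N) + V) = 13*((2 + 5) - 2179/323) = 13*(7 - 2179/323) = 13*(82/323) = 1066/323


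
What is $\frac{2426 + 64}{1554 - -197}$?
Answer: $\frac{2490}{1751} \approx 1.422$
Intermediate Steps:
$\frac{2426 + 64}{1554 - -197} = \frac{2490}{1554 + 197} = \frac{2490}{1751}$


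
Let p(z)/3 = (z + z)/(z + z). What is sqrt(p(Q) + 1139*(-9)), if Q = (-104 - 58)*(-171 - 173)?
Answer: 2*I*sqrt(2562) ≈ 101.23*I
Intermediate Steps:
Q = 55728 (Q = -162*(-344) = 55728)
p(z) = 3 (p(z) = 3*((z + z)/(z + z)) = 3*((2*z)/((2*z))) = 3*((2*z)*(1/(2*z))) = 3*1 = 3)
sqrt(p(Q) + 1139*(-9)) = sqrt(3 + 1139*(-9)) = sqrt(3 - 10251) = sqrt(-10248) = 2*I*sqrt(2562)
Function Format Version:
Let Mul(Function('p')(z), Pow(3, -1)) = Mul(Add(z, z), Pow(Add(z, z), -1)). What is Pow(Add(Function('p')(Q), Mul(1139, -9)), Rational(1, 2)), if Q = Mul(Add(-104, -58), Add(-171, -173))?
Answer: Mul(2, I, Pow(2562, Rational(1, 2))) ≈ Mul(101.23, I)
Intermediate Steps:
Q = 55728 (Q = Mul(-162, -344) = 55728)
Function('p')(z) = 3 (Function('p')(z) = Mul(3, Mul(Add(z, z), Pow(Add(z, z), -1))) = Mul(3, Mul(Mul(2, z), Pow(Mul(2, z), -1))) = Mul(3, Mul(Mul(2, z), Mul(Rational(1, 2), Pow(z, -1)))) = Mul(3, 1) = 3)
Pow(Add(Function('p')(Q), Mul(1139, -9)), Rational(1, 2)) = Pow(Add(3, Mul(1139, -9)), Rational(1, 2)) = Pow(Add(3, -10251), Rational(1, 2)) = Pow(-10248, Rational(1, 2)) = Mul(2, I, Pow(2562, Rational(1, 2)))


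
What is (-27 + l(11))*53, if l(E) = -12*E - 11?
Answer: -9010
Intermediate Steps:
l(E) = -11 - 12*E
(-27 + l(11))*53 = (-27 + (-11 - 12*11))*53 = (-27 + (-11 - 132))*53 = (-27 - 143)*53 = -170*53 = -9010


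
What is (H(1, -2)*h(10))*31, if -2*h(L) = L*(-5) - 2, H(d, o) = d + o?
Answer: -806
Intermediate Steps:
h(L) = 1 + 5*L/2 (h(L) = -(L*(-5) - 2)/2 = -(-5*L - 2)/2 = -(-2 - 5*L)/2 = 1 + 5*L/2)
(H(1, -2)*h(10))*31 = ((1 - 2)*(1 + (5/2)*10))*31 = -(1 + 25)*31 = -1*26*31 = -26*31 = -806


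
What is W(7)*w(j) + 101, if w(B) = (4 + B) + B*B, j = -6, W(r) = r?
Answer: 339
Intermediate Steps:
w(B) = 4 + B + B² (w(B) = (4 + B) + B² = 4 + B + B²)
W(7)*w(j) + 101 = 7*(4 - 6 + (-6)²) + 101 = 7*(4 - 6 + 36) + 101 = 7*34 + 101 = 238 + 101 = 339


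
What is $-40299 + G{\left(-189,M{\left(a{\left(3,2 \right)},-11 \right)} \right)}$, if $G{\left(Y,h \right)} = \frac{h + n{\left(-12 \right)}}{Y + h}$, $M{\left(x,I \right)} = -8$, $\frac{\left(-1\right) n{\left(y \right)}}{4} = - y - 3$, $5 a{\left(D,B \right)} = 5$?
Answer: $- \frac{7938859}{197} \approx -40299.0$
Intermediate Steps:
$a{\left(D,B \right)} = 1$ ($a{\left(D,B \right)} = \frac{1}{5} \cdot 5 = 1$)
$n{\left(y \right)} = 12 + 4 y$ ($n{\left(y \right)} = - 4 \left(- y - 3\right) = - 4 \left(-3 - y\right) = 12 + 4 y$)
$G{\left(Y,h \right)} = \frac{-36 + h}{Y + h}$ ($G{\left(Y,h \right)} = \frac{h + \left(12 + 4 \left(-12\right)\right)}{Y + h} = \frac{h + \left(12 - 48\right)}{Y + h} = \frac{h - 36}{Y + h} = \frac{-36 + h}{Y + h}$)
$-40299 + G{\left(-189,M{\left(a{\left(3,2 \right)},-11 \right)} \right)} = -40299 + \frac{-36 - 8}{-189 - 8} = -40299 + \frac{1}{-197} \left(-44\right) = -40299 - - \frac{44}{197} = -40299 + \frac{44}{197} = - \frac{7938859}{197}$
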